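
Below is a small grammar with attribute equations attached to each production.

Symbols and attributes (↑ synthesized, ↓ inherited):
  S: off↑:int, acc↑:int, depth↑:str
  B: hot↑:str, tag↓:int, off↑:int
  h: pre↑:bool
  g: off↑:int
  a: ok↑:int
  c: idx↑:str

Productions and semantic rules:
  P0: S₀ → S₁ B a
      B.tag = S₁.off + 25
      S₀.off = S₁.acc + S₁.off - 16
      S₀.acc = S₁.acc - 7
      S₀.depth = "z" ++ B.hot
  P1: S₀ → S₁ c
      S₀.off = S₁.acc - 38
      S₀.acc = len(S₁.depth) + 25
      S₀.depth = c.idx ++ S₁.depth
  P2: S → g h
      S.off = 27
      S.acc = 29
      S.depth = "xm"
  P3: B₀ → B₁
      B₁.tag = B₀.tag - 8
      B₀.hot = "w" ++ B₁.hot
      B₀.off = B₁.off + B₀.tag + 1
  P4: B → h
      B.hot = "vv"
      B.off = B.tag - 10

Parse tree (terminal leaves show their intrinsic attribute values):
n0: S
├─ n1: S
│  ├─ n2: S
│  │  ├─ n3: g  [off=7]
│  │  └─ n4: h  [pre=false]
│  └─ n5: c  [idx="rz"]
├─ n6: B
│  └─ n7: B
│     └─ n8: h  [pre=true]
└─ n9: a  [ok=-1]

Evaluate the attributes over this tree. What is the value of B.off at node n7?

1. n3.off = 7  [terminal]
2. n4.pre = false  [terminal]
3. n2.off = 27  [27]
4. n2.acc = 29  [29]
5. n2.depth = "xm"  ["xm"]
6. n5.idx = "rz"  [terminal]
7. n1.off = -9  [S₁.acc - 38]
8. n1.acc = 27  [len(S₁.depth) + 25]
9. n1.depth = "rzxm"  [c.idx ++ S₁.depth]
10. n6.tag = 16  [S₁.off + 25]
11. n7.tag = 8  [B₀.tag - 8]
12. n8.pre = true  [terminal]
13. n7.hot = "vv"  ["vv"]
14. n7.off = -2  [B.tag - 10]
15. n6.hot = "wvv"  ["w" ++ B₁.hot]
16. n6.off = 15  [B₁.off + B₀.tag + 1]
17. n9.ok = -1  [terminal]
18. n0.off = 2  [S₁.acc + S₁.off - 16]
19. n0.acc = 20  [S₁.acc - 7]
20. n0.depth = "zwvv"  ["z" ++ B.hot]

-2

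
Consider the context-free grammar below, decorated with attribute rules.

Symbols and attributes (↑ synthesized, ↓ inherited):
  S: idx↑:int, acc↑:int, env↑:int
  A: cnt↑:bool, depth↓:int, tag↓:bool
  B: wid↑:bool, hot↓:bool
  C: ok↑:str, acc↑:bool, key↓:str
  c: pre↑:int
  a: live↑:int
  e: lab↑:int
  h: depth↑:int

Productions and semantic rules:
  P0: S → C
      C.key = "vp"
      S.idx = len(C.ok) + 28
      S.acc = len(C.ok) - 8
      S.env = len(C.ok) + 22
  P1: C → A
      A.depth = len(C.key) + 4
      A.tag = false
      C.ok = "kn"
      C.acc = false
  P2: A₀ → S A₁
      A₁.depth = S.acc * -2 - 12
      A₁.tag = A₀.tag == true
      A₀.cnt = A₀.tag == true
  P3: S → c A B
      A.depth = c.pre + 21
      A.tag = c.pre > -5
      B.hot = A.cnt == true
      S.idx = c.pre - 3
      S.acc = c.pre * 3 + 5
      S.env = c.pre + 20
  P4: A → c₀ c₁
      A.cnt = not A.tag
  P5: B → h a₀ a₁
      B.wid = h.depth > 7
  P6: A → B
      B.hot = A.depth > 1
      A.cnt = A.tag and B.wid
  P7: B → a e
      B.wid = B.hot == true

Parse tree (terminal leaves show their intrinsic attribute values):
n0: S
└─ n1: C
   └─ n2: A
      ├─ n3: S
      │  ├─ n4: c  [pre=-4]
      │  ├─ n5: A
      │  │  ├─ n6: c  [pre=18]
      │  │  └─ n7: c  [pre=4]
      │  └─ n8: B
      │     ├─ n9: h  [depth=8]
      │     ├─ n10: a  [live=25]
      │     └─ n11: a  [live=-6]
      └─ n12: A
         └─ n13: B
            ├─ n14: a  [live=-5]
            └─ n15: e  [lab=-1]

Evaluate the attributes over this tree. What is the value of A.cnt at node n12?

1. n1.key = "vp"  ["vp"]
2. n2.depth = 6  [len(C.key) + 4]
3. n2.tag = false  [false]
4. n4.pre = -4  [terminal]
5. n5.depth = 17  [c.pre + 21]
6. n5.tag = true  [c.pre > -5]
7. n6.pre = 18  [terminal]
8. n7.pre = 4  [terminal]
9. n5.cnt = false  [not A.tag]
10. n8.hot = false  [A.cnt == true]
11. n9.depth = 8  [terminal]
12. n10.live = 25  [terminal]
13. n11.live = -6  [terminal]
14. n8.wid = true  [h.depth > 7]
15. n3.idx = -7  [c.pre - 3]
16. n3.acc = -7  [c.pre * 3 + 5]
17. n3.env = 16  [c.pre + 20]
18. n12.depth = 2  [S.acc * -2 - 12]
19. n12.tag = false  [A₀.tag == true]
20. n13.hot = true  [A.depth > 1]
21. n14.live = -5  [terminal]
22. n15.lab = -1  [terminal]
23. n13.wid = true  [B.hot == true]
24. n12.cnt = false  [A.tag and B.wid]
25. n2.cnt = false  [A₀.tag == true]
26. n1.ok = "kn"  ["kn"]
27. n1.acc = false  [false]
28. n0.idx = 30  [len(C.ok) + 28]
29. n0.acc = -6  [len(C.ok) - 8]
30. n0.env = 24  [len(C.ok) + 22]

false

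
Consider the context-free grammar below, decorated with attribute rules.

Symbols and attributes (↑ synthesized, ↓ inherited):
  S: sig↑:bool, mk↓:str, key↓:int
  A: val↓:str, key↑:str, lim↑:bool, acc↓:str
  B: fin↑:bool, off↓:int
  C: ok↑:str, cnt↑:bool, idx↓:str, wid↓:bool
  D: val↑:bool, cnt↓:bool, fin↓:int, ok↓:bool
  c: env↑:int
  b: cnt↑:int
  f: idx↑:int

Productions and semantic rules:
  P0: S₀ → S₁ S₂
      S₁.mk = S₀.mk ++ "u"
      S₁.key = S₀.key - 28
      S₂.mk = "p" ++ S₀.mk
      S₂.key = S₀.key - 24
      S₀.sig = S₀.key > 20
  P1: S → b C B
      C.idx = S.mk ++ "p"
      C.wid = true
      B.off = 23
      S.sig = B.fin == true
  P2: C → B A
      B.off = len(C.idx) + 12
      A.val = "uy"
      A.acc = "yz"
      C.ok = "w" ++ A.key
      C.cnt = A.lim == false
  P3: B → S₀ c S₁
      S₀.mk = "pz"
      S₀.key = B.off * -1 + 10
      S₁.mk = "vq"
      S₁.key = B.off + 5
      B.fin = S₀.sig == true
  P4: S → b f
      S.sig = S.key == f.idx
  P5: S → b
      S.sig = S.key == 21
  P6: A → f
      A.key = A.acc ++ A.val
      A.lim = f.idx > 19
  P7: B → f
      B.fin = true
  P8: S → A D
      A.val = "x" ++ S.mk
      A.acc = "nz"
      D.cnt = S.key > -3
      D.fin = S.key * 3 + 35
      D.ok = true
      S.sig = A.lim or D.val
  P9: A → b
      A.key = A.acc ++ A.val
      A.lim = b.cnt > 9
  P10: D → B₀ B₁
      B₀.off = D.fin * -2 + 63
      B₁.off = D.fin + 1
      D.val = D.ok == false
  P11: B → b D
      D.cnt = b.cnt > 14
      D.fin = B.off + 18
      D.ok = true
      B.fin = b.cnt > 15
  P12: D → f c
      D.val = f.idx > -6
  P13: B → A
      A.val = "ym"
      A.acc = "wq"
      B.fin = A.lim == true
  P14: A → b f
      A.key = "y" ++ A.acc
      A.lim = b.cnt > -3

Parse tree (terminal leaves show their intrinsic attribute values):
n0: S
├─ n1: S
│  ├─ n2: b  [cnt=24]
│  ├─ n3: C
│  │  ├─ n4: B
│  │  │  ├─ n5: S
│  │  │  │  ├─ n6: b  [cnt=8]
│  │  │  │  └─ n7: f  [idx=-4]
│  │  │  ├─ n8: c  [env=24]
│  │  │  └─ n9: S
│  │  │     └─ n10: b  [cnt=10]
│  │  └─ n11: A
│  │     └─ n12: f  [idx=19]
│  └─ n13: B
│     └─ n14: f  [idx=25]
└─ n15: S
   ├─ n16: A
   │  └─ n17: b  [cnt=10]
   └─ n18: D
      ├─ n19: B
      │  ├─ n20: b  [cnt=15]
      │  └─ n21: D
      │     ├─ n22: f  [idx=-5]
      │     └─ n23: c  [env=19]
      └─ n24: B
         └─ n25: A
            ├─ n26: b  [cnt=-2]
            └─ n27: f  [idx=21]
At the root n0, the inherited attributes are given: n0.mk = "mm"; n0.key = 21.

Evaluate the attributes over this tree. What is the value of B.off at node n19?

11

1. n0.mk = "mm"  [given at root]
2. n0.key = 21  [given at root]
3. n1.mk = "mmu"  [S₀.mk ++ "u"]
4. n1.key = -7  [S₀.key - 28]
5. n2.cnt = 24  [terminal]
6. n3.idx = "mmup"  [S.mk ++ "p"]
7. n3.wid = true  [true]
8. n4.off = 16  [len(C.idx) + 12]
9. n5.mk = "pz"  ["pz"]
10. n5.key = -6  [B.off * -1 + 10]
11. n6.cnt = 8  [terminal]
12. n7.idx = -4  [terminal]
13. n5.sig = false  [S.key == f.idx]
14. n8.env = 24  [terminal]
15. n9.mk = "vq"  ["vq"]
16. n9.key = 21  [B.off + 5]
17. n10.cnt = 10  [terminal]
18. n9.sig = true  [S.key == 21]
19. n4.fin = false  [S₀.sig == true]
20. n11.val = "uy"  ["uy"]
21. n11.acc = "yz"  ["yz"]
22. n12.idx = 19  [terminal]
23. n11.key = "yzuy"  [A.acc ++ A.val]
24. n11.lim = false  [f.idx > 19]
25. n3.ok = "wyzuy"  ["w" ++ A.key]
26. n3.cnt = true  [A.lim == false]
27. n13.off = 23  [23]
28. n14.idx = 25  [terminal]
29. n13.fin = true  [true]
30. n1.sig = true  [B.fin == true]
31. n15.mk = "pmm"  ["p" ++ S₀.mk]
32. n15.key = -3  [S₀.key - 24]
33. n16.val = "xpmm"  ["x" ++ S.mk]
34. n16.acc = "nz"  ["nz"]
35. n17.cnt = 10  [terminal]
36. n16.key = "nzxpmm"  [A.acc ++ A.val]
37. n16.lim = true  [b.cnt > 9]
38. n18.cnt = false  [S.key > -3]
39. n18.fin = 26  [S.key * 3 + 35]
40. n18.ok = true  [true]
41. n19.off = 11  [D.fin * -2 + 63]
42. n20.cnt = 15  [terminal]
43. n21.cnt = true  [b.cnt > 14]
44. n21.fin = 29  [B.off + 18]
45. n21.ok = true  [true]
46. n22.idx = -5  [terminal]
47. n23.env = 19  [terminal]
48. n21.val = true  [f.idx > -6]
49. n19.fin = false  [b.cnt > 15]
50. n24.off = 27  [D.fin + 1]
51. n25.val = "ym"  ["ym"]
52. n25.acc = "wq"  ["wq"]
53. n26.cnt = -2  [terminal]
54. n27.idx = 21  [terminal]
55. n25.key = "ywq"  ["y" ++ A.acc]
56. n25.lim = true  [b.cnt > -3]
57. n24.fin = true  [A.lim == true]
58. n18.val = false  [D.ok == false]
59. n15.sig = true  [A.lim or D.val]
60. n0.sig = true  [S₀.key > 20]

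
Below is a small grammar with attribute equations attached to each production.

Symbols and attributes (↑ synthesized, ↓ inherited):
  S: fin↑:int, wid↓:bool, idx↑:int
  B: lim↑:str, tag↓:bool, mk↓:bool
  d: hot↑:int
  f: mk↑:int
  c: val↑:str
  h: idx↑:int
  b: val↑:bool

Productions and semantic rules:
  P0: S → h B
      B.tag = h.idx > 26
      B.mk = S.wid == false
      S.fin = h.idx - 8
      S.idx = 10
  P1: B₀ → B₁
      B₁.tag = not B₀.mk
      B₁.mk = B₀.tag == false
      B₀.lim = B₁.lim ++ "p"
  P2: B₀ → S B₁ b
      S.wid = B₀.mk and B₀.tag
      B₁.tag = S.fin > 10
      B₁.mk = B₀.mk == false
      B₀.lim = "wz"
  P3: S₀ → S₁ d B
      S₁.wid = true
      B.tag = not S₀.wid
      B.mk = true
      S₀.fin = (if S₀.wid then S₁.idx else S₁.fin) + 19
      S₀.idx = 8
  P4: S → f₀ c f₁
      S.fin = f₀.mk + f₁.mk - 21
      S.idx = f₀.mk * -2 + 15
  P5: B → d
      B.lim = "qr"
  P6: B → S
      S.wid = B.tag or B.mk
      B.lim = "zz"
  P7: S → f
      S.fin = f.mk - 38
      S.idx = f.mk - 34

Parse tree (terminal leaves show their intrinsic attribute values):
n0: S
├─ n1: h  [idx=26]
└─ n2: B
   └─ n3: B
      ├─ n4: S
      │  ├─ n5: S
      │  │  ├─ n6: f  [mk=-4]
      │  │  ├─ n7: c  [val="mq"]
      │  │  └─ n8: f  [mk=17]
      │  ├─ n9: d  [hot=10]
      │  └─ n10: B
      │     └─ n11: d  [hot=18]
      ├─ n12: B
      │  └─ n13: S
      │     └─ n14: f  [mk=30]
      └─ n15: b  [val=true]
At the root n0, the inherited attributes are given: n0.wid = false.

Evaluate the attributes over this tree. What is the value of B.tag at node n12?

true

1. n0.wid = false  [given at root]
2. n1.idx = 26  [terminal]
3. n2.tag = false  [h.idx > 26]
4. n2.mk = true  [S.wid == false]
5. n3.tag = false  [not B₀.mk]
6. n3.mk = true  [B₀.tag == false]
7. n4.wid = false  [B₀.mk and B₀.tag]
8. n5.wid = true  [true]
9. n6.mk = -4  [terminal]
10. n7.val = "mq"  [terminal]
11. n8.mk = 17  [terminal]
12. n5.fin = -8  [f₀.mk + f₁.mk - 21]
13. n5.idx = 23  [f₀.mk * -2 + 15]
14. n9.hot = 10  [terminal]
15. n10.tag = true  [not S₀.wid]
16. n10.mk = true  [true]
17. n11.hot = 18  [terminal]
18. n10.lim = "qr"  ["qr"]
19. n4.fin = 11  [(if S₀.wid then S₁.idx else S₁.fin) + 19]
20. n4.idx = 8  [8]
21. n12.tag = true  [S.fin > 10]
22. n12.mk = false  [B₀.mk == false]
23. n13.wid = true  [B.tag or B.mk]
24. n14.mk = 30  [terminal]
25. n13.fin = -8  [f.mk - 38]
26. n13.idx = -4  [f.mk - 34]
27. n12.lim = "zz"  ["zz"]
28. n15.val = true  [terminal]
29. n3.lim = "wz"  ["wz"]
30. n2.lim = "wzp"  [B₁.lim ++ "p"]
31. n0.fin = 18  [h.idx - 8]
32. n0.idx = 10  [10]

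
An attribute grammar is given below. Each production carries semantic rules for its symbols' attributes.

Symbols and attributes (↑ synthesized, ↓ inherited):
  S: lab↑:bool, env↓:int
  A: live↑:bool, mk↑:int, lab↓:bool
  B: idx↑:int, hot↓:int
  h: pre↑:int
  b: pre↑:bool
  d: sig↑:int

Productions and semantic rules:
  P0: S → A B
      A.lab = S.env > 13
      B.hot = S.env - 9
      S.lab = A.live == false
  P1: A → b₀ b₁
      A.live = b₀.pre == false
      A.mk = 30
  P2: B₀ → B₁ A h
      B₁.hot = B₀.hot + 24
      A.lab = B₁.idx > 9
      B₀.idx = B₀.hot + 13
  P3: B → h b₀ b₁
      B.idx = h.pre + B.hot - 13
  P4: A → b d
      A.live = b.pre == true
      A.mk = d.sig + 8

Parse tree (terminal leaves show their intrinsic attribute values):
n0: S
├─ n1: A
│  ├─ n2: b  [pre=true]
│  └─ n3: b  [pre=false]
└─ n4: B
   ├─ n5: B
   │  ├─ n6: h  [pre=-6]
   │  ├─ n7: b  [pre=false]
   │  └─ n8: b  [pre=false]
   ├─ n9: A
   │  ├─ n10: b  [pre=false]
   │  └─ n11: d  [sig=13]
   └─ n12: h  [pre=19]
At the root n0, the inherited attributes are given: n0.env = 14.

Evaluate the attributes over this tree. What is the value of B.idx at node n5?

1. n0.env = 14  [given at root]
2. n1.lab = true  [S.env > 13]
3. n2.pre = true  [terminal]
4. n3.pre = false  [terminal]
5. n1.live = false  [b₀.pre == false]
6. n1.mk = 30  [30]
7. n4.hot = 5  [S.env - 9]
8. n5.hot = 29  [B₀.hot + 24]
9. n6.pre = -6  [terminal]
10. n7.pre = false  [terminal]
11. n8.pre = false  [terminal]
12. n5.idx = 10  [h.pre + B.hot - 13]
13. n9.lab = true  [B₁.idx > 9]
14. n10.pre = false  [terminal]
15. n11.sig = 13  [terminal]
16. n9.live = false  [b.pre == true]
17. n9.mk = 21  [d.sig + 8]
18. n12.pre = 19  [terminal]
19. n4.idx = 18  [B₀.hot + 13]
20. n0.lab = true  [A.live == false]

10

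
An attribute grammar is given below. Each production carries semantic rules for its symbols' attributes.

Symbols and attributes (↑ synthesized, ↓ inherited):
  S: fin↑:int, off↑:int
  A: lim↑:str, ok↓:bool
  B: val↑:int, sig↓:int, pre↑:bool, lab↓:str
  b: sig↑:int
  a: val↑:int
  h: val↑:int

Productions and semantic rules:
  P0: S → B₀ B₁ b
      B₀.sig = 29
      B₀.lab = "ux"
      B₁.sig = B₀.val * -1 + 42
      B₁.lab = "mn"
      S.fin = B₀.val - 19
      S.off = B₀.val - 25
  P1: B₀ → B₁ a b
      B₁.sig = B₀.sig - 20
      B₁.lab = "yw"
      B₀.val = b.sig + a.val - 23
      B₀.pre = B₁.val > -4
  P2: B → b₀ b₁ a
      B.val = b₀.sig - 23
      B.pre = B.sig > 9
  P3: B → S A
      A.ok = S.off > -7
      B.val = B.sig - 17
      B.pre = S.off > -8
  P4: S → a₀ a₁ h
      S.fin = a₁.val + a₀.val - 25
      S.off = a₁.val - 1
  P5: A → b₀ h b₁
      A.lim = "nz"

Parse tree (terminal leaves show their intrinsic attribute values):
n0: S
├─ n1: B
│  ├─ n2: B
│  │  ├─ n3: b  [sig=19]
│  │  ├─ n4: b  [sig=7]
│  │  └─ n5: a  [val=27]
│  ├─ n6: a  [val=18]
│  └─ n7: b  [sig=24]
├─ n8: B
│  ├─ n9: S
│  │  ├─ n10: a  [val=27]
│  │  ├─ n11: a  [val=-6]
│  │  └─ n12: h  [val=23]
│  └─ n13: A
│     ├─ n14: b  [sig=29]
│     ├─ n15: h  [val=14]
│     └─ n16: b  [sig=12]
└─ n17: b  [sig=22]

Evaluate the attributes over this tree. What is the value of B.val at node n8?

6

1. n1.sig = 29  [29]
2. n1.lab = "ux"  ["ux"]
3. n2.sig = 9  [B₀.sig - 20]
4. n2.lab = "yw"  ["yw"]
5. n3.sig = 19  [terminal]
6. n4.sig = 7  [terminal]
7. n5.val = 27  [terminal]
8. n2.val = -4  [b₀.sig - 23]
9. n2.pre = false  [B.sig > 9]
10. n6.val = 18  [terminal]
11. n7.sig = 24  [terminal]
12. n1.val = 19  [b.sig + a.val - 23]
13. n1.pre = false  [B₁.val > -4]
14. n8.sig = 23  [B₀.val * -1 + 42]
15. n8.lab = "mn"  ["mn"]
16. n10.val = 27  [terminal]
17. n11.val = -6  [terminal]
18. n12.val = 23  [terminal]
19. n9.fin = -4  [a₁.val + a₀.val - 25]
20. n9.off = -7  [a₁.val - 1]
21. n13.ok = false  [S.off > -7]
22. n14.sig = 29  [terminal]
23. n15.val = 14  [terminal]
24. n16.sig = 12  [terminal]
25. n13.lim = "nz"  ["nz"]
26. n8.val = 6  [B.sig - 17]
27. n8.pre = true  [S.off > -8]
28. n17.sig = 22  [terminal]
29. n0.fin = 0  [B₀.val - 19]
30. n0.off = -6  [B₀.val - 25]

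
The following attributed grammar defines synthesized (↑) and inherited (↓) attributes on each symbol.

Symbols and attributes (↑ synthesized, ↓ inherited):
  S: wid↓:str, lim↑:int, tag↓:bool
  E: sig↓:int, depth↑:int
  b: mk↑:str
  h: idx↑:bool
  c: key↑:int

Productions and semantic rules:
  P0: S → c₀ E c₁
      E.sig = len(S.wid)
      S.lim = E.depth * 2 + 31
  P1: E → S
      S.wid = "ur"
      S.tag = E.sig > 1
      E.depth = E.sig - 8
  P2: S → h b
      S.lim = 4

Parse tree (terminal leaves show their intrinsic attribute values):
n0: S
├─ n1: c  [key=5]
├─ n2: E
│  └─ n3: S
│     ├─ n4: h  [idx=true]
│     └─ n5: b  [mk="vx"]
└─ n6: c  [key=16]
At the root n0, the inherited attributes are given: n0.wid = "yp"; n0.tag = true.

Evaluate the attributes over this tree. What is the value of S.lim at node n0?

19

1. n0.wid = "yp"  [given at root]
2. n0.tag = true  [given at root]
3. n1.key = 5  [terminal]
4. n2.sig = 2  [len(S.wid)]
5. n3.wid = "ur"  ["ur"]
6. n3.tag = true  [E.sig > 1]
7. n4.idx = true  [terminal]
8. n5.mk = "vx"  [terminal]
9. n3.lim = 4  [4]
10. n2.depth = -6  [E.sig - 8]
11. n6.key = 16  [terminal]
12. n0.lim = 19  [E.depth * 2 + 31]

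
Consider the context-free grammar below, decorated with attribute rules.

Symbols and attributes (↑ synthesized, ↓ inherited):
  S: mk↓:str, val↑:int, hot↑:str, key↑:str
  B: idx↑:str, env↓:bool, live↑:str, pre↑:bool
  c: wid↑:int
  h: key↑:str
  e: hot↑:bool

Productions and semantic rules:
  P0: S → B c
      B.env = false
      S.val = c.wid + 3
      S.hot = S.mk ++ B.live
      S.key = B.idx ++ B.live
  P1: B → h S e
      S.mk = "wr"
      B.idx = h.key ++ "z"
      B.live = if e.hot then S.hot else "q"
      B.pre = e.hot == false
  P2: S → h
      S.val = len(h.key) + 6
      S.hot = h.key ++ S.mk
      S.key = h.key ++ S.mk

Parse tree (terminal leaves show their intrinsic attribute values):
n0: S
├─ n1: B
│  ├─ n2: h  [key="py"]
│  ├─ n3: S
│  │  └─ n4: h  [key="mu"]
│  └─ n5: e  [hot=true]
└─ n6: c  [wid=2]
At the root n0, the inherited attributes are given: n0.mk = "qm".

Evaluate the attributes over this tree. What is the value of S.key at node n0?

"pyzmuwr"

1. n0.mk = "qm"  [given at root]
2. n1.env = false  [false]
3. n2.key = "py"  [terminal]
4. n3.mk = "wr"  ["wr"]
5. n4.key = "mu"  [terminal]
6. n3.val = 8  [len(h.key) + 6]
7. n3.hot = "muwr"  [h.key ++ S.mk]
8. n3.key = "muwr"  [h.key ++ S.mk]
9. n5.hot = true  [terminal]
10. n1.idx = "pyz"  [h.key ++ "z"]
11. n1.live = "muwr"  [if e.hot then S.hot else "q"]
12. n1.pre = false  [e.hot == false]
13. n6.wid = 2  [terminal]
14. n0.val = 5  [c.wid + 3]
15. n0.hot = "qmmuwr"  [S.mk ++ B.live]
16. n0.key = "pyzmuwr"  [B.idx ++ B.live]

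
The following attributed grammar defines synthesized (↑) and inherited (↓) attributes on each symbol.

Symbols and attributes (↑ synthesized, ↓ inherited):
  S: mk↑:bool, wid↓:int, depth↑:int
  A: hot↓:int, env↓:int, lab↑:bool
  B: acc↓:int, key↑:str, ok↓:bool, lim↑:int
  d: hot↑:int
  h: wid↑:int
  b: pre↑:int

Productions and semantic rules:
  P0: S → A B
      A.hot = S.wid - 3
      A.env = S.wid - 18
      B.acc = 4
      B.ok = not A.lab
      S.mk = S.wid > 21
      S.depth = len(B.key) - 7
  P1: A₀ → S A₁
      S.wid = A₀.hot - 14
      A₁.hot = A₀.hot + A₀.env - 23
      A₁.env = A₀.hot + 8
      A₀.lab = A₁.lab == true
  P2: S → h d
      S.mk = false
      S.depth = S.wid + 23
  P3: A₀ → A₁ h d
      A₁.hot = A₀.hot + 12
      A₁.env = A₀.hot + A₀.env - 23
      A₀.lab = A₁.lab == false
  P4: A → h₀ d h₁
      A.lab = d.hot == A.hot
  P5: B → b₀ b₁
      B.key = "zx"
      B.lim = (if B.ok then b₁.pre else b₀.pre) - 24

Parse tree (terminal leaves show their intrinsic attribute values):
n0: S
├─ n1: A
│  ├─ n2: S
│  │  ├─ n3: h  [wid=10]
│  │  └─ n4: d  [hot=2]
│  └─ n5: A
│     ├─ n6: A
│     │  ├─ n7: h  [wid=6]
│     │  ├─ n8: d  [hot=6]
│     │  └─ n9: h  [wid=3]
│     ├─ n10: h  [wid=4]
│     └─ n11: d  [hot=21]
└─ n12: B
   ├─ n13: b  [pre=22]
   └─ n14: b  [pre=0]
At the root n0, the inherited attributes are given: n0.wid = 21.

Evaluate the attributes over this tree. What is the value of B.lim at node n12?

-2

1. n0.wid = 21  [given at root]
2. n1.hot = 18  [S.wid - 3]
3. n1.env = 3  [S.wid - 18]
4. n2.wid = 4  [A₀.hot - 14]
5. n3.wid = 10  [terminal]
6. n4.hot = 2  [terminal]
7. n2.mk = false  [false]
8. n2.depth = 27  [S.wid + 23]
9. n5.hot = -2  [A₀.hot + A₀.env - 23]
10. n5.env = 26  [A₀.hot + 8]
11. n6.hot = 10  [A₀.hot + 12]
12. n6.env = 1  [A₀.hot + A₀.env - 23]
13. n7.wid = 6  [terminal]
14. n8.hot = 6  [terminal]
15. n9.wid = 3  [terminal]
16. n6.lab = false  [d.hot == A.hot]
17. n10.wid = 4  [terminal]
18. n11.hot = 21  [terminal]
19. n5.lab = true  [A₁.lab == false]
20. n1.lab = true  [A₁.lab == true]
21. n12.acc = 4  [4]
22. n12.ok = false  [not A.lab]
23. n13.pre = 22  [terminal]
24. n14.pre = 0  [terminal]
25. n12.key = "zx"  ["zx"]
26. n12.lim = -2  [(if B.ok then b₁.pre else b₀.pre) - 24]
27. n0.mk = false  [S.wid > 21]
28. n0.depth = -5  [len(B.key) - 7]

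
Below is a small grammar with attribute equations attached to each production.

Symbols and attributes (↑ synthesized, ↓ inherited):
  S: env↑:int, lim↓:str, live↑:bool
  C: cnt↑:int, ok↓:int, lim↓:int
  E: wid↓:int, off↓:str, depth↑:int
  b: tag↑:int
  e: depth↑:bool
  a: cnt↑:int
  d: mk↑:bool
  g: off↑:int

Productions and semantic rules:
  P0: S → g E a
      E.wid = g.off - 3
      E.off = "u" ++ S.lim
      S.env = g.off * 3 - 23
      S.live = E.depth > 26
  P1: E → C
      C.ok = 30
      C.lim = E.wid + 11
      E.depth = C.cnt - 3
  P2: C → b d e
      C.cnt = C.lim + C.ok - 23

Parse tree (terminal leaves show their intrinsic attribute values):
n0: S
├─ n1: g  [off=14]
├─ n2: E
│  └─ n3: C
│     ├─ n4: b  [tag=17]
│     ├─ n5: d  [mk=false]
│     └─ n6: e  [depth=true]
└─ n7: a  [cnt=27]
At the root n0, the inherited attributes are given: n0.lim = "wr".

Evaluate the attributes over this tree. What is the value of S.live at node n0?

false

1. n0.lim = "wr"  [given at root]
2. n1.off = 14  [terminal]
3. n2.wid = 11  [g.off - 3]
4. n2.off = "uwr"  ["u" ++ S.lim]
5. n3.ok = 30  [30]
6. n3.lim = 22  [E.wid + 11]
7. n4.tag = 17  [terminal]
8. n5.mk = false  [terminal]
9. n6.depth = true  [terminal]
10. n3.cnt = 29  [C.lim + C.ok - 23]
11. n2.depth = 26  [C.cnt - 3]
12. n7.cnt = 27  [terminal]
13. n0.env = 19  [g.off * 3 - 23]
14. n0.live = false  [E.depth > 26]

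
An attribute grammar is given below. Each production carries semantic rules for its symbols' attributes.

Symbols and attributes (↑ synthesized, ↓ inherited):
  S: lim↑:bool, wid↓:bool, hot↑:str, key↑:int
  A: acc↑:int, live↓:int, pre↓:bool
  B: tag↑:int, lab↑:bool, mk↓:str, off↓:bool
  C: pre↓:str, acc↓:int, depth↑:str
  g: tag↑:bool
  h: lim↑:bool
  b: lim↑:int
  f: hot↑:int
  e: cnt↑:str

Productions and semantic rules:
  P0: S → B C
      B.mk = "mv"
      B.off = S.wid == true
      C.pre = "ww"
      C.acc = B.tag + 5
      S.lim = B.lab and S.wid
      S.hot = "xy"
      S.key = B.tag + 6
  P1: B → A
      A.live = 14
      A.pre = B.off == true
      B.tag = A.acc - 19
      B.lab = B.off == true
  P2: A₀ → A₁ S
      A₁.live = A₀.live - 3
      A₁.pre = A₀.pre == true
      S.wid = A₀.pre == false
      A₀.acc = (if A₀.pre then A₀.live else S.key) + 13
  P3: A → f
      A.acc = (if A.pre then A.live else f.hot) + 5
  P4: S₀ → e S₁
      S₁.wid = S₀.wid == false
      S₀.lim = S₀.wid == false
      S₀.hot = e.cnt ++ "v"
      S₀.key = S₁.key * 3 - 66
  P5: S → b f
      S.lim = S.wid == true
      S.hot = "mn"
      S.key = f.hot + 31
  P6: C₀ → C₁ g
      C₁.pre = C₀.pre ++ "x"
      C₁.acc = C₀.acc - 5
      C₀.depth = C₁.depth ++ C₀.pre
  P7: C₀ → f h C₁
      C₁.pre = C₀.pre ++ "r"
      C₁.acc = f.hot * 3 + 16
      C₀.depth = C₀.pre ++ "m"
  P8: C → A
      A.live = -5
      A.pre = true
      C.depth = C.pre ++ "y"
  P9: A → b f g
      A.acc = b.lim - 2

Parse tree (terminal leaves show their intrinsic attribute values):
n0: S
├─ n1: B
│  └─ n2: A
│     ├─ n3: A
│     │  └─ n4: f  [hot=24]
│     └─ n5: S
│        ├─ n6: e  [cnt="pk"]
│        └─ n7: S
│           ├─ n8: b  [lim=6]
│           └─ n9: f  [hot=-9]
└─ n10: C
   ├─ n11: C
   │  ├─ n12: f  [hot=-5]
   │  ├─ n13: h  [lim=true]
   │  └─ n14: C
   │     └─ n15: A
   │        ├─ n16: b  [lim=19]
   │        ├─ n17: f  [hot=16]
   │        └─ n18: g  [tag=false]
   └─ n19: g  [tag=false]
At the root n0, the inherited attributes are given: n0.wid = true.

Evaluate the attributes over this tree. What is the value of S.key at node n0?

14

1. n0.wid = true  [given at root]
2. n1.mk = "mv"  ["mv"]
3. n1.off = true  [S.wid == true]
4. n2.live = 14  [14]
5. n2.pre = true  [B.off == true]
6. n3.live = 11  [A₀.live - 3]
7. n3.pre = true  [A₀.pre == true]
8. n4.hot = 24  [terminal]
9. n3.acc = 16  [(if A.pre then A.live else f.hot) + 5]
10. n5.wid = false  [A₀.pre == false]
11. n6.cnt = "pk"  [terminal]
12. n7.wid = true  [S₀.wid == false]
13. n8.lim = 6  [terminal]
14. n9.hot = -9  [terminal]
15. n7.lim = true  [S.wid == true]
16. n7.hot = "mn"  ["mn"]
17. n7.key = 22  [f.hot + 31]
18. n5.lim = true  [S₀.wid == false]
19. n5.hot = "pkv"  [e.cnt ++ "v"]
20. n5.key = 0  [S₁.key * 3 - 66]
21. n2.acc = 27  [(if A₀.pre then A₀.live else S.key) + 13]
22. n1.tag = 8  [A.acc - 19]
23. n1.lab = true  [B.off == true]
24. n10.pre = "ww"  ["ww"]
25. n10.acc = 13  [B.tag + 5]
26. n11.pre = "wwx"  [C₀.pre ++ "x"]
27. n11.acc = 8  [C₀.acc - 5]
28. n12.hot = -5  [terminal]
29. n13.lim = true  [terminal]
30. n14.pre = "wwxr"  [C₀.pre ++ "r"]
31. n14.acc = 1  [f.hot * 3 + 16]
32. n15.live = -5  [-5]
33. n15.pre = true  [true]
34. n16.lim = 19  [terminal]
35. n17.hot = 16  [terminal]
36. n18.tag = false  [terminal]
37. n15.acc = 17  [b.lim - 2]
38. n14.depth = "wwxry"  [C.pre ++ "y"]
39. n11.depth = "wwxm"  [C₀.pre ++ "m"]
40. n19.tag = false  [terminal]
41. n10.depth = "wwxmww"  [C₁.depth ++ C₀.pre]
42. n0.lim = true  [B.lab and S.wid]
43. n0.hot = "xy"  ["xy"]
44. n0.key = 14  [B.tag + 6]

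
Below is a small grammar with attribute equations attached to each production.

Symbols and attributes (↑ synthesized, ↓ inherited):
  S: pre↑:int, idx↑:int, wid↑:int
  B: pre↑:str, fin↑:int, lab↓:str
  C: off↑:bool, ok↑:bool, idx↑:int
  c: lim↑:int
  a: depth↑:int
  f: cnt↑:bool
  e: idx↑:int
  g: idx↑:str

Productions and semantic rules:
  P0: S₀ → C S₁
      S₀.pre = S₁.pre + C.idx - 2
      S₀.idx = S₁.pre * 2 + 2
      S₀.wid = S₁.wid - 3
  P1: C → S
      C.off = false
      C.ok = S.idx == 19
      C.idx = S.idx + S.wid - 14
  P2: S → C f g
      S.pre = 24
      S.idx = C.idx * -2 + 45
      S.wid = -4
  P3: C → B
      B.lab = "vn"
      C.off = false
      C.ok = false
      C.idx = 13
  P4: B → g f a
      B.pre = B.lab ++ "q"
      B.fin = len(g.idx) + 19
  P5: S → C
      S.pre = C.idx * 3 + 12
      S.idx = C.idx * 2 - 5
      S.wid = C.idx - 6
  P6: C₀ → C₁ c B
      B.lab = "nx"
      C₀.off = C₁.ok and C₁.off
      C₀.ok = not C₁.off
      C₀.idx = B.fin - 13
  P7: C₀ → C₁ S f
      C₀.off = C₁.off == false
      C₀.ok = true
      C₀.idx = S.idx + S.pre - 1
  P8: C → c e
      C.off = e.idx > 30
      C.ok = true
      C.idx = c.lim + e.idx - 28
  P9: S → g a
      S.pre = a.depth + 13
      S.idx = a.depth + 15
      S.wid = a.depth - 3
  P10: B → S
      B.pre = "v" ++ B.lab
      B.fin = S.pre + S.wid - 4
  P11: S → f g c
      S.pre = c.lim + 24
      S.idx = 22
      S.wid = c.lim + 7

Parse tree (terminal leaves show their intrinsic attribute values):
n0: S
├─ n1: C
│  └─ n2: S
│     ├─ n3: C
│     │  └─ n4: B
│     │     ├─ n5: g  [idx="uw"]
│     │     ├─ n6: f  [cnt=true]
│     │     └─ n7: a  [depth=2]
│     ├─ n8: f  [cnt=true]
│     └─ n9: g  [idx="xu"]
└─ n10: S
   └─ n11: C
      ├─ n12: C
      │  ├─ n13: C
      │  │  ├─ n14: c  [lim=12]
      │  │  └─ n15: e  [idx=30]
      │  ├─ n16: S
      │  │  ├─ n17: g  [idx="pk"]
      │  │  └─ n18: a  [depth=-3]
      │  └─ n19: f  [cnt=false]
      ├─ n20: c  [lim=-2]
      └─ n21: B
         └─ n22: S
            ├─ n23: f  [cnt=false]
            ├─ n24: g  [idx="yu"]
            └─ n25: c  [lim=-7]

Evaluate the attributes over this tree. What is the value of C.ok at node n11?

false

1. n4.lab = "vn"  ["vn"]
2. n5.idx = "uw"  [terminal]
3. n6.cnt = true  [terminal]
4. n7.depth = 2  [terminal]
5. n4.pre = "vnq"  [B.lab ++ "q"]
6. n4.fin = 21  [len(g.idx) + 19]
7. n3.off = false  [false]
8. n3.ok = false  [false]
9. n3.idx = 13  [13]
10. n8.cnt = true  [terminal]
11. n9.idx = "xu"  [terminal]
12. n2.pre = 24  [24]
13. n2.idx = 19  [C.idx * -2 + 45]
14. n2.wid = -4  [-4]
15. n1.off = false  [false]
16. n1.ok = true  [S.idx == 19]
17. n1.idx = 1  [S.idx + S.wid - 14]
18. n14.lim = 12  [terminal]
19. n15.idx = 30  [terminal]
20. n13.off = false  [e.idx > 30]
21. n13.ok = true  [true]
22. n13.idx = 14  [c.lim + e.idx - 28]
23. n17.idx = "pk"  [terminal]
24. n18.depth = -3  [terminal]
25. n16.pre = 10  [a.depth + 13]
26. n16.idx = 12  [a.depth + 15]
27. n16.wid = -6  [a.depth - 3]
28. n19.cnt = false  [terminal]
29. n12.off = true  [C₁.off == false]
30. n12.ok = true  [true]
31. n12.idx = 21  [S.idx + S.pre - 1]
32. n20.lim = -2  [terminal]
33. n21.lab = "nx"  ["nx"]
34. n23.cnt = false  [terminal]
35. n24.idx = "yu"  [terminal]
36. n25.lim = -7  [terminal]
37. n22.pre = 17  [c.lim + 24]
38. n22.idx = 22  [22]
39. n22.wid = 0  [c.lim + 7]
40. n21.pre = "vnx"  ["v" ++ B.lab]
41. n21.fin = 13  [S.pre + S.wid - 4]
42. n11.off = true  [C₁.ok and C₁.off]
43. n11.ok = false  [not C₁.off]
44. n11.idx = 0  [B.fin - 13]
45. n10.pre = 12  [C.idx * 3 + 12]
46. n10.idx = -5  [C.idx * 2 - 5]
47. n10.wid = -6  [C.idx - 6]
48. n0.pre = 11  [S₁.pre + C.idx - 2]
49. n0.idx = 26  [S₁.pre * 2 + 2]
50. n0.wid = -9  [S₁.wid - 3]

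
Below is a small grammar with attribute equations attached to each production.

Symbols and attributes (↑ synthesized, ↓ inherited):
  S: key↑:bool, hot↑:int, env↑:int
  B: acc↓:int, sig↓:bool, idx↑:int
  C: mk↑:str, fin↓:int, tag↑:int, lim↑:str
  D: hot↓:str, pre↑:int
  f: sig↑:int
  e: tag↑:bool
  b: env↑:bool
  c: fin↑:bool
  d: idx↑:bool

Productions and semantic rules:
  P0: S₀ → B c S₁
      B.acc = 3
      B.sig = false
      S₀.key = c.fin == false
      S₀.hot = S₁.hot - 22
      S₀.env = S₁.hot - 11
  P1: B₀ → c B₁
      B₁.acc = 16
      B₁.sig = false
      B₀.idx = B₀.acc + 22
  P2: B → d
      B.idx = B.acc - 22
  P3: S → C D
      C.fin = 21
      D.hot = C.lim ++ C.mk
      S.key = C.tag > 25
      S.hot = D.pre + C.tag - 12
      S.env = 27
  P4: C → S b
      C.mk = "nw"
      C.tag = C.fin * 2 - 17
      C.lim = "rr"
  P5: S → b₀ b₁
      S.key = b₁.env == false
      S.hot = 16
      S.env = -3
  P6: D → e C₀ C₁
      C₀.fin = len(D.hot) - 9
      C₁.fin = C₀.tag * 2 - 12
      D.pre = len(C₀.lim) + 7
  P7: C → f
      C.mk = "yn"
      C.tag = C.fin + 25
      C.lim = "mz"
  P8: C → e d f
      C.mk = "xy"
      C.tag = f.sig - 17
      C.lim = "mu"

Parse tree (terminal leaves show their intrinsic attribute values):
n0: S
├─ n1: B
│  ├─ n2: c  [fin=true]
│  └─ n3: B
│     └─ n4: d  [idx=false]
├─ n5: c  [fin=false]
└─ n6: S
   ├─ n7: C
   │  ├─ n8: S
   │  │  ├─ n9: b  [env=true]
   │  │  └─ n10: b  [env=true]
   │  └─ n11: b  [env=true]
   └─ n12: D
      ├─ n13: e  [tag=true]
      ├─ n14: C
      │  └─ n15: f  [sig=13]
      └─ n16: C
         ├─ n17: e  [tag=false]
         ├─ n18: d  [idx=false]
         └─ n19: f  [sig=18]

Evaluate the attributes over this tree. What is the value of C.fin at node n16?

28

1. n1.acc = 3  [3]
2. n1.sig = false  [false]
3. n2.fin = true  [terminal]
4. n3.acc = 16  [16]
5. n3.sig = false  [false]
6. n4.idx = false  [terminal]
7. n3.idx = -6  [B.acc - 22]
8. n1.idx = 25  [B₀.acc + 22]
9. n5.fin = false  [terminal]
10. n7.fin = 21  [21]
11. n9.env = true  [terminal]
12. n10.env = true  [terminal]
13. n8.key = false  [b₁.env == false]
14. n8.hot = 16  [16]
15. n8.env = -3  [-3]
16. n11.env = true  [terminal]
17. n7.mk = "nw"  ["nw"]
18. n7.tag = 25  [C.fin * 2 - 17]
19. n7.lim = "rr"  ["rr"]
20. n12.hot = "rrnw"  [C.lim ++ C.mk]
21. n13.tag = true  [terminal]
22. n14.fin = -5  [len(D.hot) - 9]
23. n15.sig = 13  [terminal]
24. n14.mk = "yn"  ["yn"]
25. n14.tag = 20  [C.fin + 25]
26. n14.lim = "mz"  ["mz"]
27. n16.fin = 28  [C₀.tag * 2 - 12]
28. n17.tag = false  [terminal]
29. n18.idx = false  [terminal]
30. n19.sig = 18  [terminal]
31. n16.mk = "xy"  ["xy"]
32. n16.tag = 1  [f.sig - 17]
33. n16.lim = "mu"  ["mu"]
34. n12.pre = 9  [len(C₀.lim) + 7]
35. n6.key = false  [C.tag > 25]
36. n6.hot = 22  [D.pre + C.tag - 12]
37. n6.env = 27  [27]
38. n0.key = true  [c.fin == false]
39. n0.hot = 0  [S₁.hot - 22]
40. n0.env = 11  [S₁.hot - 11]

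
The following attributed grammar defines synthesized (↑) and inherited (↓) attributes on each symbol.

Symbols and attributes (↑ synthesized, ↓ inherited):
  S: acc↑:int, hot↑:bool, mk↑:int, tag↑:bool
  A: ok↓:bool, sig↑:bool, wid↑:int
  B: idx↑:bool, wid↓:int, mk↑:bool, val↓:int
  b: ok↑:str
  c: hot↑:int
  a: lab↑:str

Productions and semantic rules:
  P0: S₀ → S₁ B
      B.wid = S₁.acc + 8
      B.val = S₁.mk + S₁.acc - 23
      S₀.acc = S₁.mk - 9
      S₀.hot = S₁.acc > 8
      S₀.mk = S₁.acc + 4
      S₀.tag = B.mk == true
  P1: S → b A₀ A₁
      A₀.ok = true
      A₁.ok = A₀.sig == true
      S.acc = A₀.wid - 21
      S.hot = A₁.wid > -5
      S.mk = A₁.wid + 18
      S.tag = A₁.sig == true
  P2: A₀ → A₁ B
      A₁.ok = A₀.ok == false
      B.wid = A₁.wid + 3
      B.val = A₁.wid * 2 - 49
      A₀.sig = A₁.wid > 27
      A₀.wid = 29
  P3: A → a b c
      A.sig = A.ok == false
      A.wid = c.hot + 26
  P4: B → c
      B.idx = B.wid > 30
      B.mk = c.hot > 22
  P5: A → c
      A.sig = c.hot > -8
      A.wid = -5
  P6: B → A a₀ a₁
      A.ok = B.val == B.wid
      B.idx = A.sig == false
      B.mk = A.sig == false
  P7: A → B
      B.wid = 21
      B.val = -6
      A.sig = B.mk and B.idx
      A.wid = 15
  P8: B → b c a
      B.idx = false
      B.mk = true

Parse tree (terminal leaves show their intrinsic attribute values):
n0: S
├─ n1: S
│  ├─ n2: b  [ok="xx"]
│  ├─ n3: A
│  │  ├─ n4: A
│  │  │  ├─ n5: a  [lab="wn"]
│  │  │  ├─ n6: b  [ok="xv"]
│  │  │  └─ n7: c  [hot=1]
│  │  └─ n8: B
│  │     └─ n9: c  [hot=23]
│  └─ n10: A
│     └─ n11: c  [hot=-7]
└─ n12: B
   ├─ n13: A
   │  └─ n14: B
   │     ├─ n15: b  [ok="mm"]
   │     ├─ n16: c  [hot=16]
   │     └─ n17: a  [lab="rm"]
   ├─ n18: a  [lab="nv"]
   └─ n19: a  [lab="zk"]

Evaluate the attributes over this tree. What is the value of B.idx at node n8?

false

1. n2.ok = "xx"  [terminal]
2. n3.ok = true  [true]
3. n4.ok = false  [A₀.ok == false]
4. n5.lab = "wn"  [terminal]
5. n6.ok = "xv"  [terminal]
6. n7.hot = 1  [terminal]
7. n4.sig = true  [A.ok == false]
8. n4.wid = 27  [c.hot + 26]
9. n8.wid = 30  [A₁.wid + 3]
10. n8.val = 5  [A₁.wid * 2 - 49]
11. n9.hot = 23  [terminal]
12. n8.idx = false  [B.wid > 30]
13. n8.mk = true  [c.hot > 22]
14. n3.sig = false  [A₁.wid > 27]
15. n3.wid = 29  [29]
16. n10.ok = false  [A₀.sig == true]
17. n11.hot = -7  [terminal]
18. n10.sig = true  [c.hot > -8]
19. n10.wid = -5  [-5]
20. n1.acc = 8  [A₀.wid - 21]
21. n1.hot = false  [A₁.wid > -5]
22. n1.mk = 13  [A₁.wid + 18]
23. n1.tag = true  [A₁.sig == true]
24. n12.wid = 16  [S₁.acc + 8]
25. n12.val = -2  [S₁.mk + S₁.acc - 23]
26. n13.ok = false  [B.val == B.wid]
27. n14.wid = 21  [21]
28. n14.val = -6  [-6]
29. n15.ok = "mm"  [terminal]
30. n16.hot = 16  [terminal]
31. n17.lab = "rm"  [terminal]
32. n14.idx = false  [false]
33. n14.mk = true  [true]
34. n13.sig = false  [B.mk and B.idx]
35. n13.wid = 15  [15]
36. n18.lab = "nv"  [terminal]
37. n19.lab = "zk"  [terminal]
38. n12.idx = true  [A.sig == false]
39. n12.mk = true  [A.sig == false]
40. n0.acc = 4  [S₁.mk - 9]
41. n0.hot = false  [S₁.acc > 8]
42. n0.mk = 12  [S₁.acc + 4]
43. n0.tag = true  [B.mk == true]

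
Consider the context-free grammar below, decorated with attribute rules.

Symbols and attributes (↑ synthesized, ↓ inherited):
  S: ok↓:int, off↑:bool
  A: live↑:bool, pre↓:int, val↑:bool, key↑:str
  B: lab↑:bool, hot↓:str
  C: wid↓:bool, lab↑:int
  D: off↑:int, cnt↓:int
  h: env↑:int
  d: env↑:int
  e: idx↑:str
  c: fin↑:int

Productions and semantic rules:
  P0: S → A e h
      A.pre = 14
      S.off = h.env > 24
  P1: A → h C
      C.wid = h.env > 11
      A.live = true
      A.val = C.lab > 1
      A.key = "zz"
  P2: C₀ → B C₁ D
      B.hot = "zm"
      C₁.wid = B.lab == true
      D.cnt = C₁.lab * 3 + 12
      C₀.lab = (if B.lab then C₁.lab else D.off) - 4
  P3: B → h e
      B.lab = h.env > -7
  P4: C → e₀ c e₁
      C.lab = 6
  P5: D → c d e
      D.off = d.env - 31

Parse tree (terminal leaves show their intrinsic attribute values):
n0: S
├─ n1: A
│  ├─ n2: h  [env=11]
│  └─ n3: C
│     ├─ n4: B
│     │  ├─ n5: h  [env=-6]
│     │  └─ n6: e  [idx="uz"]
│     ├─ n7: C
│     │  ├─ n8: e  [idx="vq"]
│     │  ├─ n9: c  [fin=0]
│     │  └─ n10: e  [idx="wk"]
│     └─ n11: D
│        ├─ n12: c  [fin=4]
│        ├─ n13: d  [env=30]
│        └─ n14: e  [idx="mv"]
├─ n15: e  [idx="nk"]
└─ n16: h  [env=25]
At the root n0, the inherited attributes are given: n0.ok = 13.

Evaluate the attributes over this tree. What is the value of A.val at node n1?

true

1. n0.ok = 13  [given at root]
2. n1.pre = 14  [14]
3. n2.env = 11  [terminal]
4. n3.wid = false  [h.env > 11]
5. n4.hot = "zm"  ["zm"]
6. n5.env = -6  [terminal]
7. n6.idx = "uz"  [terminal]
8. n4.lab = true  [h.env > -7]
9. n7.wid = true  [B.lab == true]
10. n8.idx = "vq"  [terminal]
11. n9.fin = 0  [terminal]
12. n10.idx = "wk"  [terminal]
13. n7.lab = 6  [6]
14. n11.cnt = 30  [C₁.lab * 3 + 12]
15. n12.fin = 4  [terminal]
16. n13.env = 30  [terminal]
17. n14.idx = "mv"  [terminal]
18. n11.off = -1  [d.env - 31]
19. n3.lab = 2  [(if B.lab then C₁.lab else D.off) - 4]
20. n1.live = true  [true]
21. n1.val = true  [C.lab > 1]
22. n1.key = "zz"  ["zz"]
23. n15.idx = "nk"  [terminal]
24. n16.env = 25  [terminal]
25. n0.off = true  [h.env > 24]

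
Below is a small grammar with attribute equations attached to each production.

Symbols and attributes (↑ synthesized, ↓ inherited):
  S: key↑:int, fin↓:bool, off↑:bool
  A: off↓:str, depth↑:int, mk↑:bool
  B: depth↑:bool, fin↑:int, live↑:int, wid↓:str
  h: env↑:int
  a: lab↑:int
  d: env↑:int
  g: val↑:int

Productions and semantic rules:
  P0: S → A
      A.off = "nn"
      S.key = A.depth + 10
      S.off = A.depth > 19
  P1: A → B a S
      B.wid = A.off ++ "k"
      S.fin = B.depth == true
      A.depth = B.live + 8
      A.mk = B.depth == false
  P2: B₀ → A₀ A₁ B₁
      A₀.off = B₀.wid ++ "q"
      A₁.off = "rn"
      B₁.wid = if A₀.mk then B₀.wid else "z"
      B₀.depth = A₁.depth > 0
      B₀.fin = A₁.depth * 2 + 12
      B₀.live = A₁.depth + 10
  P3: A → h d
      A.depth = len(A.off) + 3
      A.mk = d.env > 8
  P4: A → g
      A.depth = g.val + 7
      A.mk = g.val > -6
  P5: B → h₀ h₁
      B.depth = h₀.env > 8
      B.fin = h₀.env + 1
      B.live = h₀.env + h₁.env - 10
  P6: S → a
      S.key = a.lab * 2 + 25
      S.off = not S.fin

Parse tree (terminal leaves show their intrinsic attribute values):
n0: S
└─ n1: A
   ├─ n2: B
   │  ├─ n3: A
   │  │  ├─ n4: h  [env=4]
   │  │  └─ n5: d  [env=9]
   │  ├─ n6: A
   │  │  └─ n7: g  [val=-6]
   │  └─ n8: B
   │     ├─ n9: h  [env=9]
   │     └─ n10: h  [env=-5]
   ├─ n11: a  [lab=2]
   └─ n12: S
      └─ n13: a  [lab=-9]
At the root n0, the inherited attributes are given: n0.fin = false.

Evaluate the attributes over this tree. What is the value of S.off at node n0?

false

1. n0.fin = false  [given at root]
2. n1.off = "nn"  ["nn"]
3. n2.wid = "nnk"  [A.off ++ "k"]
4. n3.off = "nnkq"  [B₀.wid ++ "q"]
5. n4.env = 4  [terminal]
6. n5.env = 9  [terminal]
7. n3.depth = 7  [len(A.off) + 3]
8. n3.mk = true  [d.env > 8]
9. n6.off = "rn"  ["rn"]
10. n7.val = -6  [terminal]
11. n6.depth = 1  [g.val + 7]
12. n6.mk = false  [g.val > -6]
13. n8.wid = "nnk"  [if A₀.mk then B₀.wid else "z"]
14. n9.env = 9  [terminal]
15. n10.env = -5  [terminal]
16. n8.depth = true  [h₀.env > 8]
17. n8.fin = 10  [h₀.env + 1]
18. n8.live = -6  [h₀.env + h₁.env - 10]
19. n2.depth = true  [A₁.depth > 0]
20. n2.fin = 14  [A₁.depth * 2 + 12]
21. n2.live = 11  [A₁.depth + 10]
22. n11.lab = 2  [terminal]
23. n12.fin = true  [B.depth == true]
24. n13.lab = -9  [terminal]
25. n12.key = 7  [a.lab * 2 + 25]
26. n12.off = false  [not S.fin]
27. n1.depth = 19  [B.live + 8]
28. n1.mk = false  [B.depth == false]
29. n0.key = 29  [A.depth + 10]
30. n0.off = false  [A.depth > 19]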